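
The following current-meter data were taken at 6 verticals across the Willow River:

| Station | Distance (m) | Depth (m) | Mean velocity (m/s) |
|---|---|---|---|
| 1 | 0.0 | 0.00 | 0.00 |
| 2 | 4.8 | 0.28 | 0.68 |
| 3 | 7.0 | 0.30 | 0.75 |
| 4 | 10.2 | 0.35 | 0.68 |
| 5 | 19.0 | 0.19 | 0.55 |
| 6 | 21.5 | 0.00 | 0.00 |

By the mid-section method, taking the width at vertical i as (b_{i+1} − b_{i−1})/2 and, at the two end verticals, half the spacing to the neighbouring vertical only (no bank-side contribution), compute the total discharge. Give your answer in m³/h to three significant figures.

w_2 = (7.0 − 0.0)/2 = 3.5 m; q_2 = 0.68 × 0.28 × 3.5 = 0.6664 m³/s
w_3 = (10.2 − 4.8)/2 = 2.7 m; q_3 = 0.75 × 0.30 × 2.7 = 0.6075 m³/s
w_4 = (19.0 − 7.0)/2 = 6 m; q_4 = 0.68 × 0.35 × 6 = 1.428 m³/s
w_5 = (21.5 − 10.2)/2 = 5.65 m; q_5 = 0.55 × 0.19 × 5.65 = 0.5904 m³/s
Stations 1, 6 contribute zero (depth or velocity is 0).
Q = Σ qᵢ = 3.292 m³/s
= 3.292 × 3600 = 11850 m³/h

11900 m³/h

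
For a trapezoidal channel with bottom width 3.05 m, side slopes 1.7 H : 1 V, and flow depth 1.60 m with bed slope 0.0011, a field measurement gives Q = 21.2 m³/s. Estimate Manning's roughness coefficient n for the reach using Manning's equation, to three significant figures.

A = (b + z·y)·y = (3.05 + 1.7×1.60)×1.60 = 9.232 m²
P = b + 2y√(1+z²) = 3.05 + 2×1.60×√(1+1.7²) = 9.361 m
R = A/P = 9.232/9.361 = 0.9862 m
n = (1/Q)·A·R^(2/3)·S^(1/2) = (1/21.2) × 9.232 × 0.9908 × 0.03317 = 0.01431

0.0143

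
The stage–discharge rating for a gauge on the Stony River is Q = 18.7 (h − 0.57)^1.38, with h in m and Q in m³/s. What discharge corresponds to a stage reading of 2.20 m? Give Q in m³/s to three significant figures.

36.7 m³/s

Q = 18.7 × (2.20 − 0.57)^1.38 = 18.7 × 1.63^1.38 = 36.70 m³/s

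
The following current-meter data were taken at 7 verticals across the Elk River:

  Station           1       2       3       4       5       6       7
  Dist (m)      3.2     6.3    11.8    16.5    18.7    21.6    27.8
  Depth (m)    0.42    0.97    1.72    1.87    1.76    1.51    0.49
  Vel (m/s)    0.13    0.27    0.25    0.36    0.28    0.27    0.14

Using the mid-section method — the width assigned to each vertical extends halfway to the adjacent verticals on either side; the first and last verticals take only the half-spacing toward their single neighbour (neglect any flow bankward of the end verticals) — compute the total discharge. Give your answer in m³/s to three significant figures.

9.05 m³/s

w_1 = (6.3 − 3.2)/2 = 1.55 m; q_1 = 0.13 × 0.42 × 1.55 = 0.08463 m³/s
w_2 = (11.8 − 3.2)/2 = 4.3 m; q_2 = 0.27 × 0.97 × 4.3 = 1.126 m³/s
w_3 = (16.5 − 6.3)/2 = 5.1 m; q_3 = 0.25 × 1.72 × 5.1 = 2.193 m³/s
w_4 = (18.7 − 11.8)/2 = 3.45 m; q_4 = 0.36 × 1.87 × 3.45 = 2.323 m³/s
w_5 = (21.6 − 16.5)/2 = 2.55 m; q_5 = 0.28 × 1.76 × 2.55 = 1.257 m³/s
w_6 = (27.8 − 18.7)/2 = 4.55 m; q_6 = 0.27 × 1.51 × 4.55 = 1.855 m³/s
w_7 = (27.8 − 21.6)/2 = 3.1 m; q_7 = 0.14 × 0.49 × 3.1 = 0.2127 m³/s
Q = Σ qᵢ = 9.051 m³/s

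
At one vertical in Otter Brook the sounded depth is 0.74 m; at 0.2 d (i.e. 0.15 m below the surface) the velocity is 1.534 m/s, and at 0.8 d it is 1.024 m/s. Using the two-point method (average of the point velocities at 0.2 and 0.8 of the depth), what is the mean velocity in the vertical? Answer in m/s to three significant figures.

1.28 m/s

v̄ = (1.534 + 1.024) / 2 = 1.279 m/s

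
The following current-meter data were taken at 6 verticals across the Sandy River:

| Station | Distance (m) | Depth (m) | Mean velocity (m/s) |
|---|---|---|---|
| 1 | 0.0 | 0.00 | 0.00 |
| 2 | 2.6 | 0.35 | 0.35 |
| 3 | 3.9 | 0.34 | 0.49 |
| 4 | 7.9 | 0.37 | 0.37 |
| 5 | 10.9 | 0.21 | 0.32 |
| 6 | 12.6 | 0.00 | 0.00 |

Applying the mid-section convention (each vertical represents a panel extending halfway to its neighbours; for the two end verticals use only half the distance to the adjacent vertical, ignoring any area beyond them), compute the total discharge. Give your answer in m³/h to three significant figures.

4740 m³/h

w_2 = (3.9 − 0.0)/2 = 1.95 m; q_2 = 0.35 × 0.35 × 1.95 = 0.2389 m³/s
w_3 = (7.9 − 2.6)/2 = 2.65 m; q_3 = 0.49 × 0.34 × 2.65 = 0.4415 m³/s
w_4 = (10.9 − 3.9)/2 = 3.5 m; q_4 = 0.37 × 0.37 × 3.5 = 0.4792 m³/s
w_5 = (12.6 − 7.9)/2 = 2.35 m; q_5 = 0.32 × 0.21 × 2.35 = 0.1579 m³/s
Stations 1, 6 contribute zero (depth or velocity is 0).
Q = Σ qᵢ = 1.317 m³/s
= 1.317 × 3600 = 4743 m³/h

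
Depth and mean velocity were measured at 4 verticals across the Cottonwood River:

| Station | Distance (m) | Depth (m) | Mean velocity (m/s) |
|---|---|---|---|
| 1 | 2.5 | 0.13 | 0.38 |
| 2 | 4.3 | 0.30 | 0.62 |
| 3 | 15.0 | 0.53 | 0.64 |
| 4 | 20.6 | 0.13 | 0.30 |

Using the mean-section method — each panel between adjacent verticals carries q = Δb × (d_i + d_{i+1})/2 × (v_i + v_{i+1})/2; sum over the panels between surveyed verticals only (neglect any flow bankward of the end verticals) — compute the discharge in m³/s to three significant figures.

3.86 m³/s

Panel 1-2: Δb = 1.8 m, d̄ = (0.13+0.30)/2 = 0.215, v̄ = (0.38+0.62)/2 = 0.5 → q = 1.8×0.215×0.5 = 0.1935 m³/s
Panel 2-3: Δb = 10.7 m, d̄ = (0.30+0.53)/2 = 0.415, v̄ = (0.62+0.64)/2 = 0.63 → q = 10.7×0.415×0.63 = 2.798 m³/s
Panel 3-4: Δb = 5.6 m, d̄ = (0.53+0.13)/2 = 0.33, v̄ = (0.64+0.30)/2 = 0.47 → q = 5.6×0.33×0.47 = 0.8686 m³/s
Q = Σ q = 3.860 m³/s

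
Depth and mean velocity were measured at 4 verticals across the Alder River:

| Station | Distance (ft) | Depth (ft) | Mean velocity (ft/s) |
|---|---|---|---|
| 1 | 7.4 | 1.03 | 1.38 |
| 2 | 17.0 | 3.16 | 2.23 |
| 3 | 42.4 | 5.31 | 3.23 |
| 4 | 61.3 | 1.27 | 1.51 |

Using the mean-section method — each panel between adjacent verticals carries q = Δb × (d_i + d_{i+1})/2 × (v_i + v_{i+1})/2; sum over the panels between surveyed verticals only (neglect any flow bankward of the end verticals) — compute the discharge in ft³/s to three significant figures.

Panel 1-2: Δb = 9.6 ft, d̄ = (1.03+3.16)/2 = 2.095, v̄ = (1.38+2.23)/2 = 1.805 → q = 9.6×2.095×1.805 = 36.30 ft³/s
Panel 2-3: Δb = 25.4 ft, d̄ = (3.16+5.31)/2 = 4.235, v̄ = (2.23+3.23)/2 = 2.73 → q = 25.4×4.235×2.73 = 293.7 ft³/s
Panel 3-4: Δb = 18.9 ft, d̄ = (5.31+1.27)/2 = 3.29, v̄ = (3.23+1.51)/2 = 2.37 → q = 18.9×3.29×2.37 = 147.4 ft³/s
Q = Σ q = 477.3 ft³/s

477 ft³/s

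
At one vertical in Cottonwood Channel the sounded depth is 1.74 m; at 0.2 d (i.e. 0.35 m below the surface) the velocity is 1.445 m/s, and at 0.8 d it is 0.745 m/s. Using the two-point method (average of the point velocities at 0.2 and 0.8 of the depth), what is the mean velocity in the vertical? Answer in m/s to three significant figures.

1.10 m/s

v̄ = (1.445 + 0.745) / 2 = 1.095 m/s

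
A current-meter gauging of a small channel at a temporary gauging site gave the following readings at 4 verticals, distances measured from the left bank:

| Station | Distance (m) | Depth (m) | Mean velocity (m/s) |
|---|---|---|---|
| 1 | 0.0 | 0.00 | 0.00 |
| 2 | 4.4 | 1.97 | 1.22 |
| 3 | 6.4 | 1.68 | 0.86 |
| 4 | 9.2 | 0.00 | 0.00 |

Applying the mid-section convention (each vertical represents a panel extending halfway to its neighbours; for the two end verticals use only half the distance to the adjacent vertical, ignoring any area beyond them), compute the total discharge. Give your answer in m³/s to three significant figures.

w_2 = (6.4 − 0.0)/2 = 3.2 m; q_2 = 1.22 × 1.97 × 3.2 = 7.691 m³/s
w_3 = (9.2 − 4.4)/2 = 2.4 m; q_3 = 0.86 × 1.68 × 2.4 = 3.468 m³/s
Stations 1, 4 contribute zero (depth or velocity is 0).
Q = Σ qᵢ = 11.16 m³/s

11.2 m³/s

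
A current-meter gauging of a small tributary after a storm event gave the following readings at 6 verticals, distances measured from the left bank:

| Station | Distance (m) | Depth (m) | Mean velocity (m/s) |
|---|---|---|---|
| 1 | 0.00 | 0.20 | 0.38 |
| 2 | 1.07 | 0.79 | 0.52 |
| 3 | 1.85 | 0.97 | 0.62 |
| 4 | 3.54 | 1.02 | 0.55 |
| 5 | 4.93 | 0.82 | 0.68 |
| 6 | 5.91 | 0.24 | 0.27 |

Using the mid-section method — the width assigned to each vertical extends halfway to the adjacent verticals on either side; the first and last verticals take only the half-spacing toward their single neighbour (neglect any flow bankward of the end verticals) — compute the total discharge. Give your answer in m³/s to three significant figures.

w_1 = (1.07 − 0.00)/2 = 0.535 m; q_1 = 0.38 × 0.20 × 0.535 = 0.04066 m³/s
w_2 = (1.85 − 0.00)/2 = 0.925 m; q_2 = 0.52 × 0.79 × 0.925 = 0.3800 m³/s
w_3 = (3.54 − 1.07)/2 = 1.235 m; q_3 = 0.62 × 0.97 × 1.235 = 0.7427 m³/s
w_4 = (4.93 − 1.85)/2 = 1.54 m; q_4 = 0.55 × 1.02 × 1.54 = 0.8639 m³/s
w_5 = (5.91 − 3.54)/2 = 1.185 m; q_5 = 0.68 × 0.82 × 1.185 = 0.6608 m³/s
w_6 = (5.91 − 4.93)/2 = 0.49 m; q_6 = 0.27 × 0.24 × 0.49 = 0.03175 m³/s
Q = Σ qᵢ = 2.720 m³/s

2.72 m³/s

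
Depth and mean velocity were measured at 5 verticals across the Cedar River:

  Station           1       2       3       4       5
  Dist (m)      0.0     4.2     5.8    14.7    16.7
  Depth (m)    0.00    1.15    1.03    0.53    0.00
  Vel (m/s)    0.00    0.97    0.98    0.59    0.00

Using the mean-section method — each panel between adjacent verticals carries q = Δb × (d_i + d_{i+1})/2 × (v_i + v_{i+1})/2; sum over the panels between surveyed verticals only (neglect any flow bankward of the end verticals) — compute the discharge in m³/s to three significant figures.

8.48 m³/s

Panel 1-2: Δb = 4.2 m, d̄ = (0.00+1.15)/2 = 0.575, v̄ = (0.00+0.97)/2 = 0.485 → q = 4.2×0.575×0.485 = 1.171 m³/s
Panel 2-3: Δb = 1.6 m, d̄ = (1.15+1.03)/2 = 1.09, v̄ = (0.97+0.98)/2 = 0.975 → q = 1.6×1.09×0.975 = 1.700 m³/s
Panel 3-4: Δb = 8.9 m, d̄ = (1.03+0.53)/2 = 0.78, v̄ = (0.98+0.59)/2 = 0.785 → q = 8.9×0.78×0.785 = 5.449 m³/s
Panel 4-5: Δb = 2 m, d̄ = (0.53+0.00)/2 = 0.265, v̄ = (0.59+0.00)/2 = 0.295 → q = 2×0.265×0.295 = 0.1564 m³/s
Q = Σ q = 8.477 m³/s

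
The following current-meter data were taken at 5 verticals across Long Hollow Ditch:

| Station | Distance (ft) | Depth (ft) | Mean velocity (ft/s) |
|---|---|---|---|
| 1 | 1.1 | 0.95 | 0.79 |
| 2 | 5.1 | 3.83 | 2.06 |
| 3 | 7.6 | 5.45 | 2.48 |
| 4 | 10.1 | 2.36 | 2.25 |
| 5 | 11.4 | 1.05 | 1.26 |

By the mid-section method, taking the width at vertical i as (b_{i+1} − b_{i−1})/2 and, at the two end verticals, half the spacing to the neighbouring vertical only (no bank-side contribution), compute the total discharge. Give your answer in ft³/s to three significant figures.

w_1 = (5.1 − 1.1)/2 = 2 ft; q_1 = 0.79 × 0.95 × 2 = 1.501 ft³/s
w_2 = (7.6 − 1.1)/2 = 3.25 ft; q_2 = 2.06 × 3.83 × 3.25 = 25.64 ft³/s
w_3 = (10.1 − 5.1)/2 = 2.5 ft; q_3 = 2.48 × 5.45 × 2.5 = 33.79 ft³/s
w_4 = (11.4 − 7.6)/2 = 1.9 ft; q_4 = 2.25 × 2.36 × 1.9 = 10.09 ft³/s
w_5 = (11.4 − 10.1)/2 = 0.65 ft; q_5 = 1.26 × 1.05 × 0.65 = 0.8600 ft³/s
Q = Σ qᵢ = 71.88 ft³/s

71.9 ft³/s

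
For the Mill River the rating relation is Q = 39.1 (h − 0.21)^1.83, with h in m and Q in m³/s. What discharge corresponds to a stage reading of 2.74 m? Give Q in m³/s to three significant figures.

Q = 39.1 × (2.74 − 0.21)^1.83 = 39.1 × 2.53^1.83 = 213.7 m³/s

214 m³/s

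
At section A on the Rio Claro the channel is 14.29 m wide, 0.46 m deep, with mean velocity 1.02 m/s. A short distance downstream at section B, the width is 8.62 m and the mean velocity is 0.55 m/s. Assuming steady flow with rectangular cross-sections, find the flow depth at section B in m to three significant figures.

Q = A₁V₁ = (14.29×0.46) × 1.02 = 6.705 m³/s
d₂ = Q/(b₂ V₂) = 6.705/(8.62×0.55) = 1.414 m

1.41 m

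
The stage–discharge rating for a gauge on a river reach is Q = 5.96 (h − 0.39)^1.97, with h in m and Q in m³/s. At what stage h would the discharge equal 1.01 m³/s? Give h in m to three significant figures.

h − h₀ = (Q/C)^(1/b) = (1.01/5.96)^(1/1.97) = 0.4061 m
h = 0.39 + 0.4061 = 0.7961 m

0.796 m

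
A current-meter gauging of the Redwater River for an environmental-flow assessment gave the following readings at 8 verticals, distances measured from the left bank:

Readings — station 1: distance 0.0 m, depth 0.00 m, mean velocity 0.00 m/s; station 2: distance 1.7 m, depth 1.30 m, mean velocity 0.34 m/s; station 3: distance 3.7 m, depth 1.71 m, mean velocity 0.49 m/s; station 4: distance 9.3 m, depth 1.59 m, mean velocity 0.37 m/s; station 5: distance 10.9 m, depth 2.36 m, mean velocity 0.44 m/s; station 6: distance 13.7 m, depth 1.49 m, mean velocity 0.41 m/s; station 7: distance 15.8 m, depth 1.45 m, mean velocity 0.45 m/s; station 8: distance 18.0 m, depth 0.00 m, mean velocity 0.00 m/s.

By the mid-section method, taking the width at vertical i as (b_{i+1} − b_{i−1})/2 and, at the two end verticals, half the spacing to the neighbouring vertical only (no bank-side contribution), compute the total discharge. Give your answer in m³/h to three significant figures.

w_2 = (3.7 − 0.0)/2 = 1.85 m; q_2 = 0.34 × 1.30 × 1.85 = 0.8177 m³/s
w_3 = (9.3 − 1.7)/2 = 3.8 m; q_3 = 0.49 × 1.71 × 3.8 = 3.184 m³/s
w_4 = (10.9 − 3.7)/2 = 3.6 m; q_4 = 0.37 × 1.59 × 3.6 = 2.118 m³/s
w_5 = (13.7 − 9.3)/2 = 2.2 m; q_5 = 0.44 × 2.36 × 2.2 = 2.284 m³/s
w_6 = (15.8 − 10.9)/2 = 2.45 m; q_6 = 0.41 × 1.49 × 2.45 = 1.497 m³/s
w_7 = (18.0 − 13.7)/2 = 2.15 m; q_7 = 0.45 × 1.45 × 2.15 = 1.403 m³/s
Stations 1, 8 contribute zero (depth or velocity is 0).
Q = Σ qᵢ = 11.30 m³/s
= 11.30 × 3600 = 40690 m³/h

40700 m³/h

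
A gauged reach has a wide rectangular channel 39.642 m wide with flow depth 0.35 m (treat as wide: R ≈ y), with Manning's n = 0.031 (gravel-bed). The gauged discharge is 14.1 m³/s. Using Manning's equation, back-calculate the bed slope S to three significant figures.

A = b·y = 39.642 × 0.35 = 13.87 m²
Wide channel: R ≈ y = 0.35 m
S = (Q·n / (1·A·R^(2/3)))² = (14.1×0.031 / (1×13.87×0.4966))² = 0.004024

0.00402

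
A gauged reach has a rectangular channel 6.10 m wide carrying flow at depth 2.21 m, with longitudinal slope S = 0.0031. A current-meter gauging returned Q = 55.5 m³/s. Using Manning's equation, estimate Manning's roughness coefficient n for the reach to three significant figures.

0.0160

A = b·y = 6.10 × 2.21 = 13.48 m²
P = b + 2y = 6.10 + 2×2.21 = 10.52 m
R = A/P = 13.48/10.52 = 1.281 m
n = (1/Q)·A·R^(2/3)·S^(1/2) = (1/55.5) × 13.48 × 1.180 × 0.05568 = 0.01596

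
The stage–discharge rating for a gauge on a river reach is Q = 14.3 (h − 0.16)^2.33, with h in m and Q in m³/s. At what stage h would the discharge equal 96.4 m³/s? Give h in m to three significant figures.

h − h₀ = (Q/C)^(1/b) = (96.4/14.3)^(1/2.33) = 2.268 m
h = 0.16 + 2.268 = 2.428 m

2.43 m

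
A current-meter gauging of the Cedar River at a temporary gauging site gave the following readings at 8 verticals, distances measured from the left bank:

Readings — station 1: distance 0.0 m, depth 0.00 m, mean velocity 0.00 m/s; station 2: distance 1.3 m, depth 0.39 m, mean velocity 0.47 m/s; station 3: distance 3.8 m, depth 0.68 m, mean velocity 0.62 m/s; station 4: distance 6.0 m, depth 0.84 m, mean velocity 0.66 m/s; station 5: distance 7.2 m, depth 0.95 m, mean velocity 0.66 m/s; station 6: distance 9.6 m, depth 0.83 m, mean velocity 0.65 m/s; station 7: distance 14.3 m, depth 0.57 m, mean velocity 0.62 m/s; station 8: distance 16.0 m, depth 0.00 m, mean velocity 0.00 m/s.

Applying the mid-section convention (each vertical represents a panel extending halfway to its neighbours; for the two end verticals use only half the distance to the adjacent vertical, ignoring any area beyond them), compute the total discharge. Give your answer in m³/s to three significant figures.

6.46 m³/s

w_2 = (3.8 − 0.0)/2 = 1.9 m; q_2 = 0.47 × 0.39 × 1.9 = 0.3483 m³/s
w_3 = (6.0 − 1.3)/2 = 2.35 m; q_3 = 0.62 × 0.68 × 2.35 = 0.9908 m³/s
w_4 = (7.2 − 3.8)/2 = 1.7 m; q_4 = 0.66 × 0.84 × 1.7 = 0.9425 m³/s
w_5 = (9.6 − 6.0)/2 = 1.8 m; q_5 = 0.66 × 0.95 × 1.8 = 1.129 m³/s
w_6 = (14.3 − 7.2)/2 = 3.55 m; q_6 = 0.65 × 0.83 × 3.55 = 1.915 m³/s
w_7 = (16.0 − 9.6)/2 = 3.2 m; q_7 = 0.62 × 0.57 × 3.2 = 1.131 m³/s
Stations 1, 8 contribute zero (depth or velocity is 0).
Q = Σ qᵢ = 6.456 m³/s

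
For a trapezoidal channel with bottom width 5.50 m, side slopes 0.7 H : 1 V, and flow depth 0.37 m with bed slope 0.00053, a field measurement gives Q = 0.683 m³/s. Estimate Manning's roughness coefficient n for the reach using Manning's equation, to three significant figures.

A = (b + z·y)·y = (5.50 + 0.7×0.37)×0.37 = 2.131 m²
P = b + 2y√(1+z²) = 5.50 + 2×0.37×√(1+0.7²) = 6.403 m
R = A/P = 2.131/6.403 = 0.3328 m
n = (1/Q)·A·R^(2/3)·S^(1/2) = (1/0.683) × 2.131 × 0.4802 × 0.02302 = 0.03449

0.0345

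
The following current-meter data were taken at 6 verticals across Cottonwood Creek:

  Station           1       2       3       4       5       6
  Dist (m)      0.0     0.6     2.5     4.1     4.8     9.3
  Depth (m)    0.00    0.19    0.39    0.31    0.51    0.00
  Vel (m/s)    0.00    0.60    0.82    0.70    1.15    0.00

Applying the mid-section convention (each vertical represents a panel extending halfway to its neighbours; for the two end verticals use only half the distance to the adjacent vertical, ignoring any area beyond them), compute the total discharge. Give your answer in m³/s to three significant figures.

w_2 = (2.5 − 0.0)/2 = 1.25 m; q_2 = 0.60 × 0.19 × 1.25 = 0.1425 m³/s
w_3 = (4.1 − 0.6)/2 = 1.75 m; q_3 = 0.82 × 0.39 × 1.75 = 0.5597 m³/s
w_4 = (4.8 − 2.5)/2 = 1.15 m; q_4 = 0.70 × 0.31 × 1.15 = 0.2496 m³/s
w_5 = (9.3 − 4.1)/2 = 2.6 m; q_5 = 1.15 × 0.51 × 2.6 = 1.525 m³/s
Stations 1, 6 contribute zero (depth or velocity is 0).
Q = Σ qᵢ = 2.477 m³/s

2.48 m³/s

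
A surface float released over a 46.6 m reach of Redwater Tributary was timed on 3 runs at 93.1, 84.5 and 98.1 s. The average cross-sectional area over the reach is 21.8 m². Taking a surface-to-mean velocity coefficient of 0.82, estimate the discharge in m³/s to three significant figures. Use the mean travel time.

t̄ = (93.1 + 84.5 + 98.1) / 3 = 91.9 s
v_surface = L / t̄ = 46.6 / 91.9 = 0.5071 m/s
v_mean = 0.82 × 0.5071 = 0.4158 m/s
Q = A × v_mean = 21.8 × 0.4158 = 9.064 m³/s

9.06 m³/s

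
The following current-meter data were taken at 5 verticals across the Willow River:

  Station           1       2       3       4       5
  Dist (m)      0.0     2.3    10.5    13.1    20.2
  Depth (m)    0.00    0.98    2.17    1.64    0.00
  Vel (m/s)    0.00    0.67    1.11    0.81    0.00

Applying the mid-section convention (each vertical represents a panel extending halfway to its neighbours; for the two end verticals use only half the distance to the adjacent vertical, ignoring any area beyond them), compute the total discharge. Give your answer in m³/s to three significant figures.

22.9 m³/s

w_2 = (10.5 − 0.0)/2 = 5.25 m; q_2 = 0.67 × 0.98 × 5.25 = 3.447 m³/s
w_3 = (13.1 − 2.3)/2 = 5.4 m; q_3 = 1.11 × 2.17 × 5.4 = 13.01 m³/s
w_4 = (20.2 − 10.5)/2 = 4.85 m; q_4 = 0.81 × 1.64 × 4.85 = 6.443 m³/s
Stations 1, 5 contribute zero (depth or velocity is 0).
Q = Σ qᵢ = 22.90 m³/s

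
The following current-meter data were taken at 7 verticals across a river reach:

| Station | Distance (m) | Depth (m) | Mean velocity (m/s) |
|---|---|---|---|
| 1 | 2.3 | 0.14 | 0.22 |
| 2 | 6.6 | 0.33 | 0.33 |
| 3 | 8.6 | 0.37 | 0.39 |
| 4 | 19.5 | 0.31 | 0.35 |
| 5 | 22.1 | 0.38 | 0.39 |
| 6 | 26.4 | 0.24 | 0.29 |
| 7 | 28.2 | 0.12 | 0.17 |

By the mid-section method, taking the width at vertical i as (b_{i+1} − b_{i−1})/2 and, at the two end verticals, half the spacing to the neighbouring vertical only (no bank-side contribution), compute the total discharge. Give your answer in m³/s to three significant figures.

2.81 m³/s

w_1 = (6.6 − 2.3)/2 = 2.15 m; q_1 = 0.22 × 0.14 × 2.15 = 0.06622 m³/s
w_2 = (8.6 − 2.3)/2 = 3.15 m; q_2 = 0.33 × 0.33 × 3.15 = 0.3430 m³/s
w_3 = (19.5 − 6.6)/2 = 6.45 m; q_3 = 0.39 × 0.37 × 6.45 = 0.9307 m³/s
w_4 = (22.1 − 8.6)/2 = 6.75 m; q_4 = 0.35 × 0.31 × 6.75 = 0.7324 m³/s
w_5 = (26.4 − 19.5)/2 = 3.45 m; q_5 = 0.39 × 0.38 × 3.45 = 0.5113 m³/s
w_6 = (28.2 − 22.1)/2 = 3.05 m; q_6 = 0.29 × 0.24 × 3.05 = 0.2123 m³/s
w_7 = (28.2 − 26.4)/2 = 0.9 m; q_7 = 0.17 × 0.12 × 0.9 = 0.01836 m³/s
Q = Σ qᵢ = 2.814 m³/s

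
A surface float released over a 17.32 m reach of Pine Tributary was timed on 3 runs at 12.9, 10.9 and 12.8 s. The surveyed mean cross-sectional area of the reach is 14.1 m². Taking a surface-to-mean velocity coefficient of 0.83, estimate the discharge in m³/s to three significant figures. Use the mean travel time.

t̄ = (12.9 + 10.9 + 12.8) / 3 = 12.2 s
v_surface = L / t̄ = 17.32 / 12.2 = 1.420 m/s
v_mean = 0.83 × 1.420 = 1.178 m/s
Q = A × v_mean = 14.1 × 1.178 = 16.61 m³/s

16.6 m³/s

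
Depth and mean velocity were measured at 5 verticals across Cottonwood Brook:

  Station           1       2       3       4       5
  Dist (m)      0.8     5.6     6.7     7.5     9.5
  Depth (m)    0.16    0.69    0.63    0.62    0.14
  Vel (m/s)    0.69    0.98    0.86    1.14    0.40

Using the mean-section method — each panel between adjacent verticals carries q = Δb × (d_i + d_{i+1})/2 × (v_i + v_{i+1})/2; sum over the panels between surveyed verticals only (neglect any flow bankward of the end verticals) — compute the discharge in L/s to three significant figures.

3460 L/s

Panel 1-2: Δb = 4.8 m, d̄ = (0.16+0.69)/2 = 0.425, v̄ = (0.69+0.98)/2 = 0.835 → q = 4.8×0.425×0.835 = 1.703 m³/s
Panel 2-3: Δb = 1.1 m, d̄ = (0.69+0.63)/2 = 0.66, v̄ = (0.98+0.86)/2 = 0.92 → q = 1.1×0.66×0.92 = 0.6679 m³/s
Panel 3-4: Δb = 0.8 m, d̄ = (0.63+0.62)/2 = 0.625, v̄ = (0.86+1.14)/2 = 1 → q = 0.8×0.625×1 = 0.5000 m³/s
Panel 4-5: Δb = 2 m, d̄ = (0.62+0.14)/2 = 0.38, v̄ = (1.14+0.40)/2 = 0.77 → q = 2×0.38×0.77 = 0.5852 m³/s
Q = Σ q = 3.457 m³/s
= 3.457 × 1000 = 3457 L/s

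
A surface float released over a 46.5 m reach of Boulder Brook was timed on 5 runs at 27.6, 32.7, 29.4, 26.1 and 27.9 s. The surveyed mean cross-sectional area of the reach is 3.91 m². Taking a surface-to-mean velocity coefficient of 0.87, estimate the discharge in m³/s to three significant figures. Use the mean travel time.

t̄ = (27.6 + 32.7 + 29.4 + 26.1 + 27.9) / 5 = 28.74 s
v_surface = L / t̄ = 46.5 / 28.74 = 1.618 m/s
v_mean = 0.87 × 1.618 = 1.408 m/s
Q = A × v_mean = 3.91 × 1.408 = 5.504 m³/s

5.50 m³/s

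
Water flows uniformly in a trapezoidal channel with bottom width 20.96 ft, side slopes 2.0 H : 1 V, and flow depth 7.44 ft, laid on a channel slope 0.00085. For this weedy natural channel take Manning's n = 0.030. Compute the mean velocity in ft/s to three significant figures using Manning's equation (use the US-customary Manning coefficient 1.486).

A = (b + z·y)·y = (20.96 + 2.0×7.44)×7.44 = 266.6 ft²
P = b + 2y√(1+z²) = 20.96 + 2×7.44×√(1+2.0²) = 54.23 ft
R = A/P = 266.6/54.23 = 4.917 ft
Q = (1.486/n)·A·R^(2/3)·S^(1/2) = (1.486/0.030) × 266.6 × 4.917^(2/3) × 0.00085^(1/2) = 1113 ft³/s
V = Q/A = 1113/266.6 = 4.176 ft/s

4.18 ft/s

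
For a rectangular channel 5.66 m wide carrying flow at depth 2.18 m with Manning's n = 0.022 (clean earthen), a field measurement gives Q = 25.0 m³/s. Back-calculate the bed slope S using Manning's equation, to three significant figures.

0.00151

A = b·y = 5.66 × 2.18 = 12.34 m²
P = b + 2y = 5.66 + 2×2.18 = 10.02 m
R = A/P = 12.34/10.02 = 1.231 m
S = (Q·n / (1·A·R^(2/3)))² = (25.0×0.022 / (1×12.34×1.149))² = 0.001505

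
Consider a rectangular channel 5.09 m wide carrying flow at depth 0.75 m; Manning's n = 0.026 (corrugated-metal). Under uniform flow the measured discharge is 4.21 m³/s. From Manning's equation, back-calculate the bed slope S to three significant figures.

A = b·y = 5.09 × 0.75 = 3.818 m²
P = b + 2y = 5.09 + 2×0.75 = 6.590 m
R = A/P = 3.818/6.590 = 0.5793 m
S = (Q·n / (1·A·R^(2/3)))² = (4.21×0.026 / (1×3.818×0.6949))² = 0.001703

0.00170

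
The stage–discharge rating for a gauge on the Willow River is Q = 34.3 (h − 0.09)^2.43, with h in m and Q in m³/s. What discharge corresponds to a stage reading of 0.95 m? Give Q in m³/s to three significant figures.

Q = 34.3 × (0.95 − 0.09)^2.43 = 34.3 × 0.86^2.43 = 23.78 m³/s

23.8 m³/s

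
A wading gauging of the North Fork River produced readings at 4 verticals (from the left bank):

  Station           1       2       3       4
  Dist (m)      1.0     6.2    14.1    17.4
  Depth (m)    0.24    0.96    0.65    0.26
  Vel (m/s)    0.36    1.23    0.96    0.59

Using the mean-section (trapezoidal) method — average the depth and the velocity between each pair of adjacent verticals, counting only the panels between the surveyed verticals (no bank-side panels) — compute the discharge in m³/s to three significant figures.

10.6 m³/s

Panel 1-2: Δb = 5.2 m, d̄ = (0.24+0.96)/2 = 0.6, v̄ = (0.36+1.23)/2 = 0.795 → q = 5.2×0.6×0.795 = 2.480 m³/s
Panel 2-3: Δb = 7.9 m, d̄ = (0.96+0.65)/2 = 0.805, v̄ = (1.23+0.96)/2 = 1.095 → q = 7.9×0.805×1.095 = 6.964 m³/s
Panel 3-4: Δb = 3.3 m, d̄ = (0.65+0.26)/2 = 0.455, v̄ = (0.96+0.59)/2 = 0.775 → q = 3.3×0.455×0.775 = 1.164 m³/s
Q = Σ q = 10.61 m³/s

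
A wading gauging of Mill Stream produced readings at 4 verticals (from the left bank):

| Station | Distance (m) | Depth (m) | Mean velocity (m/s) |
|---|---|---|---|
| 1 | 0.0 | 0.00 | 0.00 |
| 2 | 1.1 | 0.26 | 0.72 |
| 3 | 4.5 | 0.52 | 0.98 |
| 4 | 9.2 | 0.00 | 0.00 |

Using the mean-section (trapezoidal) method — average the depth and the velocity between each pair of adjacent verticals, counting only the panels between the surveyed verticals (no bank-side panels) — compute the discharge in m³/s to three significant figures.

1.78 m³/s

Panel 1-2: Δb = 1.1 m, d̄ = (0.00+0.26)/2 = 0.13, v̄ = (0.00+0.72)/2 = 0.36 → q = 1.1×0.13×0.36 = 0.05148 m³/s
Panel 2-3: Δb = 3.4 m, d̄ = (0.26+0.52)/2 = 0.39, v̄ = (0.72+0.98)/2 = 0.85 → q = 3.4×0.39×0.85 = 1.127 m³/s
Panel 3-4: Δb = 4.7 m, d̄ = (0.52+0.00)/2 = 0.26, v̄ = (0.98+0.00)/2 = 0.49 → q = 4.7×0.26×0.49 = 0.5988 m³/s
Q = Σ q = 1.777 m³/s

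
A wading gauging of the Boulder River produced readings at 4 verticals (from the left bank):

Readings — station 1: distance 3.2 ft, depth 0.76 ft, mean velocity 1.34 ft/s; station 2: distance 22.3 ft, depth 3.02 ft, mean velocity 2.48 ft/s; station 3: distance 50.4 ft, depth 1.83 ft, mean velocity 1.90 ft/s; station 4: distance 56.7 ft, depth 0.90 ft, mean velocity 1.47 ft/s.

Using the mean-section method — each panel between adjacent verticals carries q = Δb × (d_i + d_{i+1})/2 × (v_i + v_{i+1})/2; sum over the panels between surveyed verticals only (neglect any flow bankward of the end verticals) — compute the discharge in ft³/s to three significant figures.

233 ft³/s

Panel 1-2: Δb = 19.1 ft, d̄ = (0.76+3.02)/2 = 1.89, v̄ = (1.34+2.48)/2 = 1.91 → q = 19.1×1.89×1.91 = 68.95 ft³/s
Panel 2-3: Δb = 28.1 ft, d̄ = (3.02+1.83)/2 = 2.425, v̄ = (2.48+1.90)/2 = 2.19 → q = 28.1×2.425×2.19 = 149.2 ft³/s
Panel 3-4: Δb = 6.3 ft, d̄ = (1.83+0.90)/2 = 1.365, v̄ = (1.90+1.47)/2 = 1.685 → q = 6.3×1.365×1.685 = 14.49 ft³/s
Q = Σ q = 232.7 ft³/s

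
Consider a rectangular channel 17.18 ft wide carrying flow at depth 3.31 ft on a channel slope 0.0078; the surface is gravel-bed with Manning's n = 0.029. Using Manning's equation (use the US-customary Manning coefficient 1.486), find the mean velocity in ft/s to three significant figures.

8.09 ft/s

A = b·y = 17.18 × 3.31 = 56.87 ft²
P = b + 2y = 17.18 + 2×3.31 = 23.80 ft
R = A/P = 56.87/23.80 = 2.389 ft
Q = (1.486/n)·A·R^(2/3)·S^(1/2) = (1.486/0.029) × 56.87 × 2.389^(2/3) × 0.0078^(1/2) = 459.9 ft³/s
V = Q/A = 459.9/56.87 = 8.088 ft/s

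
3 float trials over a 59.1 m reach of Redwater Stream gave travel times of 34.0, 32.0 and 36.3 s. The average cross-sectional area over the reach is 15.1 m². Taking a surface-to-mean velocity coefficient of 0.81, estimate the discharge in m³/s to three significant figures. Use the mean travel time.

21.2 m³/s

t̄ = (34.0 + 32.0 + 36.3) / 3 = 34.1 s
v_surface = L / t̄ = 59.1 / 34.1 = 1.733 m/s
v_mean = 0.81 × 1.733 = 1.404 m/s
Q = A × v_mean = 15.1 × 1.404 = 21.20 m³/s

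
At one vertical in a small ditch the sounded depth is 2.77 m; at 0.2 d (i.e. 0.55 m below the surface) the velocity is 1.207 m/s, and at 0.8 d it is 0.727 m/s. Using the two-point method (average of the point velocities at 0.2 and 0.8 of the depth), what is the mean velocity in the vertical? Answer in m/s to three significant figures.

v̄ = (1.207 + 0.727) / 2 = 0.9670 m/s

0.967 m/s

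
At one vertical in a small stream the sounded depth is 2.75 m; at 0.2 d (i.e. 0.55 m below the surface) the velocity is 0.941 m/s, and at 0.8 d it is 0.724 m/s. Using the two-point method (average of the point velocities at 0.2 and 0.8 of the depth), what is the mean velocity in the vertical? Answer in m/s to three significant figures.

v̄ = (0.941 + 0.724) / 2 = 0.8325 m/s

0.833 m/s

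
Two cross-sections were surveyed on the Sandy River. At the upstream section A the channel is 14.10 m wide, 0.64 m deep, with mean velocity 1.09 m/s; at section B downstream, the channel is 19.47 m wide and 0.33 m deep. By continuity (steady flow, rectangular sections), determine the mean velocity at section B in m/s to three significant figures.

1.53 m/s

Q = A₁V₁ = (14.10×0.64) × 1.09 = 9.836 m³/s
A₂ = 19.47 × 0.33 = 6.425 m²
V₂ = Q/A₂ = 9.836/6.425 = 1.531 m/s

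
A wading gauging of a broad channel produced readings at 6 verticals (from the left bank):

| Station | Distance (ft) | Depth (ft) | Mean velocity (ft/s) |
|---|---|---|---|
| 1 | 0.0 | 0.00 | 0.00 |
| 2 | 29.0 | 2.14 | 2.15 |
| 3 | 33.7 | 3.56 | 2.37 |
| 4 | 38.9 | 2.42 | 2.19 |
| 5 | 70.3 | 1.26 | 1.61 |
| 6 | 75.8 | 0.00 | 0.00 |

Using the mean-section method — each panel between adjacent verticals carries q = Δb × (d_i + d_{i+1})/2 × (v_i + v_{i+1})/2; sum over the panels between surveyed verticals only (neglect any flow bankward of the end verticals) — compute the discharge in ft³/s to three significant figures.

Panel 1-2: Δb = 29 ft, d̄ = (0.00+2.14)/2 = 1.07, v̄ = (0.00+2.15)/2 = 1.075 → q = 29×1.07×1.075 = 33.36 ft³/s
Panel 2-3: Δb = 4.7 ft, d̄ = (2.14+3.56)/2 = 2.85, v̄ = (2.15+2.37)/2 = 2.26 → q = 4.7×2.85×2.26 = 30.27 ft³/s
Panel 3-4: Δb = 5.2 ft, d̄ = (3.56+2.42)/2 = 2.99, v̄ = (2.37+2.19)/2 = 2.28 → q = 5.2×2.99×2.28 = 35.45 ft³/s
Panel 4-5: Δb = 31.4 ft, d̄ = (2.42+1.26)/2 = 1.84, v̄ = (2.19+1.61)/2 = 1.9 → q = 31.4×1.84×1.9 = 109.8 ft³/s
Panel 5-6: Δb = 5.5 ft, d̄ = (1.26+0.00)/2 = 0.63, v̄ = (1.61+0.00)/2 = 0.805 → q = 5.5×0.63×0.805 = 2.789 ft³/s
Q = Σ q = 211.6 ft³/s

212 ft³/s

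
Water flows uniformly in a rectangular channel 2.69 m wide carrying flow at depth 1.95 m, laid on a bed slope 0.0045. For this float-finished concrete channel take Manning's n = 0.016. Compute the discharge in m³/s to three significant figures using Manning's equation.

18.9 m³/s

A = b·y = 2.69 × 1.95 = 5.246 m²
P = b + 2y = 2.69 + 2×1.95 = 6.590 m
R = A/P = 5.246/6.590 = 0.7960 m
Q = (1/n)·A·R^(2/3)·S^(1/2) = (1/0.016) × 5.246 × 0.7960^(2/3) × 0.0045^(1/2) = 18.89 m³/s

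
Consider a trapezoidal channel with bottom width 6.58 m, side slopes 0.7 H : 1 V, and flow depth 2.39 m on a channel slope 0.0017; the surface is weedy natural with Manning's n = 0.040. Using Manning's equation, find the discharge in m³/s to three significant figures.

27.7 m³/s

A = (b + z·y)·y = (6.58 + 0.7×2.39)×2.39 = 19.72 m²
P = b + 2y√(1+z²) = 6.58 + 2×2.39×√(1+0.7²) = 12.41 m
R = A/P = 19.72/12.41 = 1.589 m
Q = (1/n)·A·R^(2/3)·S^(1/2) = (1/0.040) × 19.72 × 1.589^(2/3) × 0.0017^(1/2) = 27.68 m³/s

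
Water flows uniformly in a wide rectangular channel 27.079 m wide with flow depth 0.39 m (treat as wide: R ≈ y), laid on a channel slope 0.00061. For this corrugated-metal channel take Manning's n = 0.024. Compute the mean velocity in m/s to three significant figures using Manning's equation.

0.549 m/s

A = b·y = 27.079 × 0.39 = 10.56 m²
Wide channel: R ≈ y = 0.39 m
Q = (1/n)·A·R^(2/3)·S^(1/2) = (1/0.024) × 10.56 × 0.3900^(2/3) × 0.00061^(1/2) = 5.801 m³/s
V = Q/A = 5.801/10.56 = 0.5493 m/s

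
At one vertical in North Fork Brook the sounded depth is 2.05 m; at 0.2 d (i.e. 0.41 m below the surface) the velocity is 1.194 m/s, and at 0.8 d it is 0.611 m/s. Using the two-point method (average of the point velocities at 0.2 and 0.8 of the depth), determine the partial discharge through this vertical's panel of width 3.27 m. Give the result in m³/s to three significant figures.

6.05 m³/s

v̄ = (1.194 + 0.611) / 2 = 0.9025 m/s
q = v̄ × d × w = 0.9025 × 2.05 × 3.27 = 6.050 m³/s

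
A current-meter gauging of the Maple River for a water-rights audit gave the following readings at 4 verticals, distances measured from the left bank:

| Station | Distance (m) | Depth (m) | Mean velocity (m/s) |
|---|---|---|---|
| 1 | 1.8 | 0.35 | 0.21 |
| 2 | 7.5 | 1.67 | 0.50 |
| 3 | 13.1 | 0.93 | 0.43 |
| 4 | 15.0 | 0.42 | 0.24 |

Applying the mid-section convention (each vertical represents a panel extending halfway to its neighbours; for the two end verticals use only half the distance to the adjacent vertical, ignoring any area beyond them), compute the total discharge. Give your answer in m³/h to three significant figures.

w_1 = (7.5 − 1.8)/2 = 2.85 m; q_1 = 0.21 × 0.35 × 2.85 = 0.2095 m³/s
w_2 = (13.1 − 1.8)/2 = 5.65 m; q_2 = 0.50 × 1.67 × 5.65 = 4.718 m³/s
w_3 = (15.0 − 7.5)/2 = 3.75 m; q_3 = 0.43 × 0.93 × 3.75 = 1.500 m³/s
w_4 = (15.0 − 13.1)/2 = 0.95 m; q_4 = 0.24 × 0.42 × 0.95 = 0.09576 m³/s
Q = Σ qᵢ = 6.523 m³/s
= 6.523 × 3600 = 23480 m³/h

23500 m³/h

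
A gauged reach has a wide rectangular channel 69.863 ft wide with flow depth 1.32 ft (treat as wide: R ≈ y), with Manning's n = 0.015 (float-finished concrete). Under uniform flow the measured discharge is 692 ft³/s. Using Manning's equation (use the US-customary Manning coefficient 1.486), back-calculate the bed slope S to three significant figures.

A = b·y = 69.863 × 1.32 = 92.22 ft²
Wide channel: R ≈ y = 1.32 ft
S = (Q·n / (1.486·A·R^(2/3)))² = (692×0.015 / (1.486×92.22×1.203))² = 0.003962

0.00396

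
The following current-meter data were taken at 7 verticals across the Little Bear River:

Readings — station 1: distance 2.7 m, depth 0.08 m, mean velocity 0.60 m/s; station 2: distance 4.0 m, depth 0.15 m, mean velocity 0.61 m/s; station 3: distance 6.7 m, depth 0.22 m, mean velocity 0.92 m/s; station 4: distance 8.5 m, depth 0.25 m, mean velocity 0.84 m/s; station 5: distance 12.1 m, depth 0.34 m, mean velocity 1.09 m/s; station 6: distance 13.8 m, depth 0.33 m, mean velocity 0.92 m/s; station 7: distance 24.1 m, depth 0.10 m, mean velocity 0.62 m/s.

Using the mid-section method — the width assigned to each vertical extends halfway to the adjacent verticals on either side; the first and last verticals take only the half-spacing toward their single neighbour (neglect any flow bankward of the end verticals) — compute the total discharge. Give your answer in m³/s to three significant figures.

4.36 m³/s

w_1 = (4.0 − 2.7)/2 = 0.65 m; q_1 = 0.60 × 0.08 × 0.65 = 0.03120 m³/s
w_2 = (6.7 − 2.7)/2 = 2 m; q_2 = 0.61 × 0.15 × 2 = 0.1830 m³/s
w_3 = (8.5 − 4.0)/2 = 2.25 m; q_3 = 0.92 × 0.22 × 2.25 = 0.4554 m³/s
w_4 = (12.1 − 6.7)/2 = 2.7 m; q_4 = 0.84 × 0.25 × 2.7 = 0.5670 m³/s
w_5 = (13.8 − 8.5)/2 = 2.65 m; q_5 = 1.09 × 0.34 × 2.65 = 0.9821 m³/s
w_6 = (24.1 − 12.1)/2 = 6 m; q_6 = 0.92 × 0.33 × 6 = 1.822 m³/s
w_7 = (24.1 − 13.8)/2 = 5.15 m; q_7 = 0.62 × 0.10 × 5.15 = 0.3193 m³/s
Q = Σ qᵢ = 4.360 m³/s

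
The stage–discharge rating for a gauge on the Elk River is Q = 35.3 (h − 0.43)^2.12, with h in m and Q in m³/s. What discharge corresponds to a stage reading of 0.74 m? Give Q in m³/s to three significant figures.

2.95 m³/s

Q = 35.3 × (0.74 − 0.43)^2.12 = 35.3 × 0.31^2.12 = 2.948 m³/s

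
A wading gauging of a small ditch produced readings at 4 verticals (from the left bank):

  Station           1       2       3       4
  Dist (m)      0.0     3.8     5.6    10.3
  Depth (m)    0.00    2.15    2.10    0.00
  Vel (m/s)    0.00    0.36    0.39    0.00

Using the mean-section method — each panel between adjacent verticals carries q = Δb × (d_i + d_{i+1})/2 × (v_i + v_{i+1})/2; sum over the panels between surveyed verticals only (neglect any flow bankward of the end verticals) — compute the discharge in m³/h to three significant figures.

11300 m³/h

Panel 1-2: Δb = 3.8 m, d̄ = (0.00+2.15)/2 = 1.075, v̄ = (0.00+0.36)/2 = 0.18 → q = 3.8×1.075×0.18 = 0.7353 m³/s
Panel 2-3: Δb = 1.8 m, d̄ = (2.15+2.10)/2 = 2.125, v̄ = (0.36+0.39)/2 = 0.375 → q = 1.8×2.125×0.375 = 1.434 m³/s
Panel 3-4: Δb = 4.7 m, d̄ = (2.10+0.00)/2 = 1.05, v̄ = (0.39+0.00)/2 = 0.195 → q = 4.7×1.05×0.195 = 0.9623 m³/s
Q = Σ q = 3.132 m³/s
= 3.132 × 3600 = 11280 m³/h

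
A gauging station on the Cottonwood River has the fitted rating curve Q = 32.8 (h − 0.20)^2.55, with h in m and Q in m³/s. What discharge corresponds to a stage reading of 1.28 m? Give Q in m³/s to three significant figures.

Q = 32.8 × (1.28 − 0.20)^2.55 = 32.8 × 1.08^2.55 = 39.91 m³/s

39.9 m³/s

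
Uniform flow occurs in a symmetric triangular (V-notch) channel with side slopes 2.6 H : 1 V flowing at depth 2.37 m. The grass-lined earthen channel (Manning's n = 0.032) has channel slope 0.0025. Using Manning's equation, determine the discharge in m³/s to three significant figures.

A = z·y² = 2.6×2.37² = 14.60 m²
P = 2y√(1+z²) = 2×2.37×√(1+2.6²) = 13.20 m
R = A/P = 14.60/13.20 = 1.106 m
Q = (1/n)·A·R^(2/3)·S^(1/2) = (1/0.032) × 14.60 × 1.106^(2/3) × 0.0025^(1/2) = 24.40 m³/s

24.4 m³/s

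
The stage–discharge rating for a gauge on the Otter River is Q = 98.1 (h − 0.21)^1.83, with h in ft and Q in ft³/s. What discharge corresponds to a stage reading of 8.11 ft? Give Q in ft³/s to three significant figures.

4310 ft³/s

Q = 98.1 × (8.11 − 0.21)^1.83 = 98.1 × 7.9^1.83 = 4309 ft³/s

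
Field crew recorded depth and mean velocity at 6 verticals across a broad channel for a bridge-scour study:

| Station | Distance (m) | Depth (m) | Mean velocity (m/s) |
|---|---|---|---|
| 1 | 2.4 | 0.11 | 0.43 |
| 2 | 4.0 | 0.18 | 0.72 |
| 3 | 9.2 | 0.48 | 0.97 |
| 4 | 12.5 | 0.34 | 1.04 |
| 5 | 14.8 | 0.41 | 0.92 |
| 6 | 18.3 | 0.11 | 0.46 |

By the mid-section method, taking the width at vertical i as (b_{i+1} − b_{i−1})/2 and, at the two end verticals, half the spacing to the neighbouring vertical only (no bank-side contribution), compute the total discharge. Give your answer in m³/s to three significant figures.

w_1 = (4.0 − 2.4)/2 = 0.8 m; q_1 = 0.43 × 0.11 × 0.8 = 0.03784 m³/s
w_2 = (9.2 − 2.4)/2 = 3.4 m; q_2 = 0.72 × 0.18 × 3.4 = 0.4406 m³/s
w_3 = (12.5 − 4.0)/2 = 4.25 m; q_3 = 0.97 × 0.48 × 4.25 = 1.979 m³/s
w_4 = (14.8 − 9.2)/2 = 2.8 m; q_4 = 1.04 × 0.34 × 2.8 = 0.9901 m³/s
w_5 = (18.3 − 12.5)/2 = 2.9 m; q_5 = 0.92 × 0.41 × 2.9 = 1.094 m³/s
w_6 = (18.3 − 14.8)/2 = 1.75 m; q_6 = 0.46 × 0.11 × 1.75 = 0.08855 m³/s
Q = Σ qᵢ = 4.630 m³/s

4.63 m³/s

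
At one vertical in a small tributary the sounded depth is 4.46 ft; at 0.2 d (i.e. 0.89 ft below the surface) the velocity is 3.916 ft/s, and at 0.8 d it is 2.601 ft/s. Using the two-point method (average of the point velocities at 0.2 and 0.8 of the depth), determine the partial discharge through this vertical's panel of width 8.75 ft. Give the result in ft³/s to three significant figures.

127 ft³/s

v̄ = (3.916 + 2.601) / 2 = 3.259 ft/s
q = v̄ × d × w = 3.259 × 4.46 × 8.75 = 127.2 ft³/s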